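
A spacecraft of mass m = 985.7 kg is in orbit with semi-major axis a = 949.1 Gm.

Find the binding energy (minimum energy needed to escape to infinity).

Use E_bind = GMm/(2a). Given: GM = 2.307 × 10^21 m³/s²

Convert to SI: a = 949.1 Gm = 9.491e+11 m.
Total orbital energy is E = −GMm/(2a); binding energy is E_bind = −E = GMm/(2a).
E_bind = 2.307e+21 · 985.7 / (2 · 9.491e+11) J ≈ 1.198e+12 J = 1.198 TJ.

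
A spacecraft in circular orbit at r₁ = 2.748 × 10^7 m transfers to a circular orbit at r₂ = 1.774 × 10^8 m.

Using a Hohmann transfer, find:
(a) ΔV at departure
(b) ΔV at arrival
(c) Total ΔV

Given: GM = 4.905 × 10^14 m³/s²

Transfer semi-major axis: a_t = (r₁ + r₂)/2 = (2.748e+07 + 1.774e+08)/2 = 1.0244e+08 m.
Circular speeds: v₁ = √(GM/r₁) = 4224.85 m/s, v₂ = √(GM/r₂) = 1662.81 m/s.
Transfer speeds (vis-viva v² = GM(2/r − 1/a_t)): v₁ᵗ = 5559.72 m/s, v₂ᵗ = 861.224 m/s.
(a) ΔV₁ = |v₁ᵗ − v₁| ≈ 1335 m/s = 1.335 km/s.
(b) ΔV₂ = |v₂ − v₂ᵗ| ≈ 801.6 m/s = 801.6 m/s.
(c) ΔV_total = ΔV₁ + ΔV₂ ≈ 2136 m/s = 2.136 km/s.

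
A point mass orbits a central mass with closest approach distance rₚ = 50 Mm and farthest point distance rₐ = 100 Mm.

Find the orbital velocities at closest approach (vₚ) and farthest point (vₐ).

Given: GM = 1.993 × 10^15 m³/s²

Convert to SI: rₚ = 50 Mm = 5e+07 m; rₐ = 100 Mm = 1e+08 m.
Use the vis-viva equation v² = GM(2/r − 1/a) with a = (rₚ + rₐ)/2 = (5e+07 + 1e+08)/2 = 7.5e+07 m.
vₚ = √(GM · (2/rₚ − 1/a)) = √(1.993e+15 · (2/5e+07 − 1/7.5e+07)) m/s ≈ 7290 m/s = 7.29 km/s.
vₐ = √(GM · (2/rₐ − 1/a)) = √(1.993e+15 · (2/1e+08 − 1/7.5e+07)) m/s ≈ 3645 m/s = 3.645 km/s.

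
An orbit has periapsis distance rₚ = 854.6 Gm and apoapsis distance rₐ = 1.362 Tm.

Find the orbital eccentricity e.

Convert to SI: rₚ = 854.6 Gm = 8.546e+11 m; rₐ = 1.362 Tm = 1.362e+12 m.
e = (rₐ − rₚ) / (rₐ + rₚ).
e = (1.362e+12 − 8.546e+11) / (1.362e+12 + 8.546e+11) = 5.074e+11 / 2.2166e+12 ≈ 0.2289.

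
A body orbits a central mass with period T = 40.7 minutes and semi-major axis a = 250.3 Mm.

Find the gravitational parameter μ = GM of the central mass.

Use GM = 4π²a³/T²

Convert to SI: T = 40.7 minutes = 2442 s; a = 250.3 Mm = 2.503e+08 m.
GM = 4π² · a³ / T².
GM = 4π² · (2.503e+08)³ / (2442)² m³/s² ≈ 1.038e+20 m³/s² = 1.038 × 10^20 m³/s².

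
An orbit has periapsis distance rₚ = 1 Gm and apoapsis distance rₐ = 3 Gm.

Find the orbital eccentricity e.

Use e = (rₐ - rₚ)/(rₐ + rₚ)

Convert to SI: rₚ = 1 Gm = 1e+09 m; rₐ = 3 Gm = 3e+09 m.
e = (rₐ − rₚ) / (rₐ + rₚ).
e = (3e+09 − 1e+09) / (3e+09 + 1e+09) = 2e+09 / 4e+09 ≈ 0.5.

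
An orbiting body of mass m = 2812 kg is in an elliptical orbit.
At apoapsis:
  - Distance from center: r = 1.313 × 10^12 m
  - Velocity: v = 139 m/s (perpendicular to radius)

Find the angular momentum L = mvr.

Since v is perpendicular to r, L = m · v · r.
L = 2812 · 139 · 1.313e+12 kg·m²/s ≈ 5.132e+17 kg·m²/s.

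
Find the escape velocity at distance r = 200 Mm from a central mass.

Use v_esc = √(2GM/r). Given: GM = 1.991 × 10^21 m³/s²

Convert to SI: r = 200 Mm = 2e+08 m.
Escape velocity comes from setting total energy to zero: ½v² − GM/r = 0 ⇒ v_esc = √(2GM / r).
v_esc = √(2 · 1.991e+21 / 2e+08) m/s ≈ 4.462e+06 m/s = 4462 km/s.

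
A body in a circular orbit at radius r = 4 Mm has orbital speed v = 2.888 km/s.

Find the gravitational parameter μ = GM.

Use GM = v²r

Convert to SI: r = 4 Mm = 4e+06 m; v = 2.888 km/s = 2888 m/s.
For a circular orbit v² = GM/r, so GM = v² · r.
GM = (2888)² · 4e+06 m³/s² ≈ 3.336e+13 m³/s² = 3.336 × 10^13 m³/s².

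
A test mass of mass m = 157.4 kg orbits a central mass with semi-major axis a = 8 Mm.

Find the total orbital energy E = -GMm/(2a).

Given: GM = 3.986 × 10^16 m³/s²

Convert to SI: a = 8 Mm = 8e+06 m.
E = −GMm / (2a).
E = −3.986e+16 · 157.4 / (2 · 8e+06) J ≈ -3.921e+11 J = -392.1 GJ.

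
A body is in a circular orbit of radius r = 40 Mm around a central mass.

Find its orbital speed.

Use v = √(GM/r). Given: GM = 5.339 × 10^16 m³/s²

Convert to SI: r = 40 Mm = 4e+07 m.
For a circular orbit, gravity supplies the centripetal force, so v = √(GM / r).
v = √(5.339e+16 / 4e+07) m/s ≈ 3.653e+04 m/s = 36.53 km/s.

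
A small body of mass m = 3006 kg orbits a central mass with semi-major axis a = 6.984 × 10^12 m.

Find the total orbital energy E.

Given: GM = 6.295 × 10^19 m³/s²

E = −GMm / (2a).
E = −6.295e+19 · 3006 / (2 · 6.984e+12) J ≈ -1.355e+10 J = -13.55 GJ.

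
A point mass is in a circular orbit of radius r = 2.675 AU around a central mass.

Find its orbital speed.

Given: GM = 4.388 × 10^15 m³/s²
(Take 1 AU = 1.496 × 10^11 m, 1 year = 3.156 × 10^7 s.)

Convert to SI: r = 2.675 AU = 4.0018e+11 m.
For a circular orbit, gravity supplies the centripetal force, so v = √(GM / r).
v = √(4.388e+15 / 4.0018e+11) m/s ≈ 104.7 m/s = 0.02209 AU/year.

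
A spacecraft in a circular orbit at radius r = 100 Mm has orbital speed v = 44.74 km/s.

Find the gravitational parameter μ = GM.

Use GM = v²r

Convert to SI: r = 100 Mm = 1e+08 m; v = 44.74 km/s = 44740 m/s.
For a circular orbit v² = GM/r, so GM = v² · r.
GM = (44740)² · 1e+08 m³/s² ≈ 2.002e+17 m³/s² = 2.002 × 10^17 m³/s².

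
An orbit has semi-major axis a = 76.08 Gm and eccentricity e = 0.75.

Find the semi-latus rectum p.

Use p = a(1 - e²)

Convert to SI: a = 76.08 Gm = 7.608e+10 m.
p = a (1 − e²).
p = 7.608e+10 · (1 − (0.75)²) = 7.608e+10 · 0.4375 ≈ 3.328e+10 m = 33.28 Gm.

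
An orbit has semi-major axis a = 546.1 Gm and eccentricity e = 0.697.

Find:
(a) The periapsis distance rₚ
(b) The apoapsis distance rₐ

Convert to SI: a = 546.1 Gm = 5.461e+11 m.
(a) rₚ = a(1 − e) = 5.461e+11 · (1 − 0.697) = 5.461e+11 · 0.303 ≈ 1.655e+11 m = 165.5 Gm.
(b) rₐ = a(1 + e) = 5.461e+11 · (1 + 0.697) = 5.461e+11 · 1.697 ≈ 9.267e+11 m = 926.7 Gm.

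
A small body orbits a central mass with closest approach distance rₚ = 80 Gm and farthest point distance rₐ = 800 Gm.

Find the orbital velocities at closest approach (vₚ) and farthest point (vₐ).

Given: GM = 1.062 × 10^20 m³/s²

Convert to SI: rₚ = 80 Gm = 8e+10 m; rₐ = 800 Gm = 8e+11 m.
Use the vis-viva equation v² = GM(2/r − 1/a) with a = (rₚ + rₐ)/2 = (8e+10 + 8e+11)/2 = 4.4e+11 m.
vₚ = √(GM · (2/rₚ − 1/a)) = √(1.062e+20 · (2/8e+10 − 1/4.4e+11)) m/s ≈ 4.913e+04 m/s = 49.13 km/s.
vₐ = √(GM · (2/rₐ − 1/a)) = √(1.062e+20 · (2/8e+11 − 1/4.4e+11)) m/s ≈ 4913 m/s = 4.913 km/s.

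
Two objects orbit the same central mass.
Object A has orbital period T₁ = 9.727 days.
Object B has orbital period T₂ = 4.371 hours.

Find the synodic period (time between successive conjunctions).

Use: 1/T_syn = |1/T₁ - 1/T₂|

Convert to SI: T₁ = 9.727 days = 840413 s; T₂ = 4.371 hours = 15735.6 s.
T_syn = |T₁ · T₂ / (T₁ − T₂)|.
T_syn = |840413 · 15735.6 / (840413 − 15735.6)| s ≈ 1.604e+04 s = 4.454 hours.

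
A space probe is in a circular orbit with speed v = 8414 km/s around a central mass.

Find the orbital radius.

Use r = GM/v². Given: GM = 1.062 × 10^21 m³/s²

Convert to SI: v = 8414 km/s = 8.414e+06 m/s.
For a circular orbit, v² = GM / r, so r = GM / v².
r = 1.062e+21 / (8.414e+06)² m ≈ 1.5e+07 m = 15 Mm.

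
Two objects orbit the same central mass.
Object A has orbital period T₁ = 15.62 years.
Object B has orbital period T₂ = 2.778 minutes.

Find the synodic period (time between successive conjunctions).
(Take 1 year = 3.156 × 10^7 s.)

Convert to SI: T₁ = 15.62 years = 4.92967e+08 s; T₂ = 2.778 minutes = 166.68 s.
T_syn = |T₁ · T₂ / (T₁ − T₂)|.
T_syn = |4.92967e+08 · 166.68 / (4.92967e+08 − 166.68)| s ≈ 166.7 s = 2.778 minutes.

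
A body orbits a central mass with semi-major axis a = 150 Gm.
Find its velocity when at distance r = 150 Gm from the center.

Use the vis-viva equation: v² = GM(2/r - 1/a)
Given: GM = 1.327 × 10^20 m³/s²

Convert to SI: a = 150 Gm = 1.5e+11 m; r = 150 Gm = 1.5e+11 m.
Vis-viva: v = √(GM · (2/r − 1/a)).
2/r − 1/a = 2/1.5e+11 − 1/1.5e+11 = 6.66667e-12 m⁻¹.
v = √(1.327e+20 · 6.66667e-12) m/s ≈ 2.974e+04 m/s = 29.74 km/s.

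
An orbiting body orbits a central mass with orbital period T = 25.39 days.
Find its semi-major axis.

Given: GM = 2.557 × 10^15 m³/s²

Convert to SI: T = 25.39 days = 2.1937e+06 s.
Invert Kepler's third law: a = (GM · T² / (4π²))^(1/3).
Substituting T = 2.1937e+06 s and GM = 2.557e+15 m³/s²:
a = (2.557e+15 · (2.1937e+06)² / (4π²))^(1/3) m
a ≈ 6.78e+08 m = 678 Mm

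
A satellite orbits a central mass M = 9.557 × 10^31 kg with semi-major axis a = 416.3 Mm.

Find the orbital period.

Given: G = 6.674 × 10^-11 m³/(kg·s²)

Convert to SI: a = 416.3 Mm = 4.163e+08 m.
GM = G · M = 6.674e-11 · 9.557e+31 = 6.37834e+21 m³/s².
Kepler's third law: T = 2π √(a³ / GM).
Substituting a = 4.163e+08 m and GM = 6.37834e+21 m³/s²:
T = 2π √((4.163e+08)³ / 6.37834e+21) s
T ≈ 668.2 s = 11.14 minutes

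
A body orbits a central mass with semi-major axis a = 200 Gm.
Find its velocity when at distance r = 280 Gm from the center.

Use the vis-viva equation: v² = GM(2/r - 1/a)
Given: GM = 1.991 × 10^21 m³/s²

Convert to SI: a = 200 Gm = 2e+11 m; r = 280 Gm = 2.8e+11 m.
Vis-viva: v = √(GM · (2/r − 1/a)).
2/r − 1/a = 2/2.8e+11 − 1/2e+11 = 2.14286e-12 m⁻¹.
v = √(1.991e+21 · 2.14286e-12) m/s ≈ 6.532e+04 m/s = 65.32 km/s.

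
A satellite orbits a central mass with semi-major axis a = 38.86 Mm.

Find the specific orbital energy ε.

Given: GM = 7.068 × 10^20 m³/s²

Convert to SI: a = 38.86 Mm = 3.886e+07 m.
ε = −GM / (2a).
ε = −7.068e+20 / (2 · 3.886e+07) J/kg ≈ -9.094e+12 J/kg = -9094 GJ/kg.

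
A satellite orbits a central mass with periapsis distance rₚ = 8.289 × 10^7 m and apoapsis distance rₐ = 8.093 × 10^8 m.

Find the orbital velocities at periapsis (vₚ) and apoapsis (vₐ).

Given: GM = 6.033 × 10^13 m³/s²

Use the vis-viva equation v² = GM(2/r − 1/a) with a = (rₚ + rₐ)/2 = (8.289e+07 + 8.093e+08)/2 = 4.46095e+08 m.
vₚ = √(GM · (2/rₚ − 1/a)) = √(6.033e+13 · (2/8.289e+07 − 1/4.46095e+08)) m/s ≈ 1149 m/s = 1.149 km/s.
vₐ = √(GM · (2/rₐ − 1/a)) = √(6.033e+13 · (2/8.093e+08 − 1/4.46095e+08)) m/s ≈ 117.7 m/s = 117.7 m/s.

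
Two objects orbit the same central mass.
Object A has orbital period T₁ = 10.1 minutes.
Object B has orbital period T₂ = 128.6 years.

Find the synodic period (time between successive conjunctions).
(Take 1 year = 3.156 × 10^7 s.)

Convert to SI: T₁ = 10.1 minutes = 606 s; T₂ = 128.6 years = 4.05862e+09 s.
T_syn = |T₁ · T₂ / (T₁ − T₂)|.
T_syn = |606 · 4.05862e+09 / (606 − 4.05862e+09)| s ≈ 606 s = 10.1 minutes.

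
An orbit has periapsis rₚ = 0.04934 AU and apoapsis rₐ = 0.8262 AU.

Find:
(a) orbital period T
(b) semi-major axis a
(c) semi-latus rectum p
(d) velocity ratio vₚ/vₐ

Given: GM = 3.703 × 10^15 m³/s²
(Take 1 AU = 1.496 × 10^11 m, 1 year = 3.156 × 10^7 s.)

Convert to SI: rₚ = 0.04934 AU = 7.38126e+09 m; rₐ = 0.8262 AU = 1.236e+11 m.
(a) With a = (rₚ + rₐ)/2 = 6.54904e+10 m, T = 2π √(a³/GM) = 2π √((6.54904e+10)³/3.703e+15) s ≈ 1.73e+09 s
(b) a = (rₚ + rₐ)/2 = (7.38126e+09 + 1.236e+11)/2 ≈ 6.549e+10 m
(c) From a = (rₚ + rₐ)/2 = 6.54904e+10 m and e = (rₐ − rₚ)/(rₐ + rₚ) = 0.887292, p = a(1 − e²) = 6.54904e+10 · (1 − (0.887292)²) ≈ 1.393e+10 m
(d) Conservation of angular momentum (rₚvₚ = rₐvₐ) gives vₚ/vₐ = rₐ/rₚ = 1.236e+11/7.38126e+09 ≈ 16.75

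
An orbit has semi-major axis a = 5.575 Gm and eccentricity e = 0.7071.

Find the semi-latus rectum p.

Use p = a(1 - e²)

Convert to SI: a = 5.575 Gm = 5.575e+09 m.
p = a (1 − e²).
p = 5.575e+09 · (1 − (0.7071)²) = 5.575e+09 · 0.50001 ≈ 2.788e+09 m = 2.788 Gm.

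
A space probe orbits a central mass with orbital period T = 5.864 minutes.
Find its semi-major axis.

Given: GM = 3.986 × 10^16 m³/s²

Convert to SI: T = 5.864 minutes = 351.84 s.
Invert Kepler's third law: a = (GM · T² / (4π²))^(1/3).
Substituting T = 351.84 s and GM = 3.986e+16 m³/s²:
a = (3.986e+16 · (351.84)² / (4π²))^(1/3) m
a ≈ 5e+06 m = 5 Mm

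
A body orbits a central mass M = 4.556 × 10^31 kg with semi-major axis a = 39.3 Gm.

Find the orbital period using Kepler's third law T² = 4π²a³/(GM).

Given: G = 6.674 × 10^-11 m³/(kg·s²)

Convert to SI: a = 39.3 Gm = 3.93e+10 m.
GM = G · M = 6.674e-11 · 4.556e+31 = 3.04067e+21 m³/s².
Kepler's third law: T = 2π √(a³ / GM).
Substituting a = 3.93e+10 m and GM = 3.04067e+21 m³/s²:
T = 2π √((3.93e+10)³ / 3.04067e+21) s
T ≈ 8.877e+05 s = 10.27 days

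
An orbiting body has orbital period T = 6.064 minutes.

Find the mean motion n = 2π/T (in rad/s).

Convert to SI: T = 6.064 minutes = 363.84 s.
n = 2π / T.
n = 2π / 363.84 s ≈ 0.01727 rad/s.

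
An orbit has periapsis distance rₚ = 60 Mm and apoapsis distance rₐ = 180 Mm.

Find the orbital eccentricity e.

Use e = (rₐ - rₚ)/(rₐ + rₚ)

Convert to SI: rₚ = 60 Mm = 6e+07 m; rₐ = 180 Mm = 1.8e+08 m.
e = (rₐ − rₚ) / (rₐ + rₚ).
e = (1.8e+08 − 6e+07) / (1.8e+08 + 6e+07) = 1.2e+08 / 2.4e+08 ≈ 0.5.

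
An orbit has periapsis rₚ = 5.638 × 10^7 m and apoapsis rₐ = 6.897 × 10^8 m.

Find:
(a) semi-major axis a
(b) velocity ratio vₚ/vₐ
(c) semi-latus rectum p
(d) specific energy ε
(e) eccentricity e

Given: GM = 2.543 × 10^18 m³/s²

(a) a = (rₚ + rₐ)/2 = (5.638e+07 + 6.897e+08)/2 ≈ 3.73e+08 m
(b) Conservation of angular momentum (rₚvₚ = rₐvₐ) gives vₚ/vₐ = rₐ/rₚ = 6.897e+08/5.638e+07 ≈ 12.23
(c) From a = (rₚ + rₐ)/2 = 3.7304e+08 m and e = (rₐ − rₚ)/(rₐ + rₚ) = 0.848863, p = a(1 − e²) = 3.7304e+08 · (1 − (0.848863)²) ≈ 1.042e+08 m
(d) With a = (rₚ + rₐ)/2 = 3.7304e+08 m, ε = −GM/(2a) = −2.543e+18/(2 · 3.7304e+08) J/kg ≈ -3.408e+09 J/kg
(e) e = (rₐ − rₚ)/(rₐ + rₚ) = (6.897e+08 − 5.638e+07)/(6.897e+08 + 5.638e+07) ≈ 0.8489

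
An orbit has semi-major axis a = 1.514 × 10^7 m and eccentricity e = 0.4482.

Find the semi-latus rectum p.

p = a (1 − e²).
p = 1.514e+07 · (1 − (0.4482)²) = 1.514e+07 · 0.799117 ≈ 1.21e+07 m = 1.21 × 10^7 m.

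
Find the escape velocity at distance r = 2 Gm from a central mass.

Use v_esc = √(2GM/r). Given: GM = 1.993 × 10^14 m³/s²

Convert to SI: r = 2 Gm = 2e+09 m.
Escape velocity comes from setting total energy to zero: ½v² − GM/r = 0 ⇒ v_esc = √(2GM / r).
v_esc = √(2 · 1.993e+14 / 2e+09) m/s ≈ 446.4 m/s = 446.4 m/s.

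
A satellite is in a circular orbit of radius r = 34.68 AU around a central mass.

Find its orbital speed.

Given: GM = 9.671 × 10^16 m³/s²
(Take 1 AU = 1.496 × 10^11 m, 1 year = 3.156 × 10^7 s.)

Convert to SI: r = 34.68 AU = 5.18813e+12 m.
For a circular orbit, gravity supplies the centripetal force, so v = √(GM / r).
v = √(9.671e+16 / 5.18813e+12) m/s ≈ 136.5 m/s = 0.0288 AU/year.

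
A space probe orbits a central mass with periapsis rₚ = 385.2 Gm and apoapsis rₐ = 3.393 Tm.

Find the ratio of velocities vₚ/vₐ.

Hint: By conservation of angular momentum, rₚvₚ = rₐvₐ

Convert to SI: rₚ = 385.2 Gm = 3.852e+11 m; rₐ = 3.393 Tm = 3.393e+12 m.
Conservation of angular momentum gives rₚvₚ = rₐvₐ, so vₚ/vₐ = rₐ/rₚ.
vₚ/vₐ = 3.393e+12 / 3.852e+11 ≈ 8.808.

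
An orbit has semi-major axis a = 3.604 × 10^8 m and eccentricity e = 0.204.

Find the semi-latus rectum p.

p = a (1 − e²).
p = 3.604e+08 · (1 − (0.204)²) = 3.604e+08 · 0.958384 ≈ 3.454e+08 m = 3.454 × 10^8 m.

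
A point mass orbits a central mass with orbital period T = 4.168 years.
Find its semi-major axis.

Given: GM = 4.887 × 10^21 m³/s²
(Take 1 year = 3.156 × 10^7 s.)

Convert to SI: T = 4.168 years = 1.31542e+08 s.
Invert Kepler's third law: a = (GM · T² / (4π²))^(1/3).
Substituting T = 1.31542e+08 s and GM = 4.887e+21 m³/s²:
a = (4.887e+21 · (1.31542e+08)² / (4π²))^(1/3) m
a ≈ 1.289e+12 m = 1.289 Tm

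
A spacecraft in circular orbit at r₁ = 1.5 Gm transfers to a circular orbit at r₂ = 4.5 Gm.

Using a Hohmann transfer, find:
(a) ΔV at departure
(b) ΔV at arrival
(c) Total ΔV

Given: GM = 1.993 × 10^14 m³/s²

Convert to SI: r₁ = 1.5 Gm = 1.5e+09 m; r₂ = 4.5 Gm = 4.5e+09 m.
Transfer semi-major axis: a_t = (r₁ + r₂)/2 = (1.5e+09 + 4.5e+09)/2 = 3e+09 m.
Circular speeds: v₁ = √(GM/r₁) = 364.509 m/s, v₂ = √(GM/r₂) = 210.449 m/s.
Transfer speeds (vis-viva v² = GM(2/r − 1/a_t)): v₁ᵗ = 446.43 m/s, v₂ᵗ = 148.81 m/s.
(a) ΔV₁ = |v₁ᵗ − v₁| ≈ 81.92 m/s = 81.92 m/s.
(b) ΔV₂ = |v₂ − v₂ᵗ| ≈ 61.64 m/s = 61.64 m/s.
(c) ΔV_total = ΔV₁ + ΔV₂ ≈ 143.6 m/s = 143.6 m/s.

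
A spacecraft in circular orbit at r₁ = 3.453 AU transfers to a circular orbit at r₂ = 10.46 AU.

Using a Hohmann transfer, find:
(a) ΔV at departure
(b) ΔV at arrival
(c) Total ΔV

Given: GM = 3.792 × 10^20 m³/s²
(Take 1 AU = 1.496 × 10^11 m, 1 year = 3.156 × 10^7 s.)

Convert to SI: r₁ = 3.453 AU = 5.16569e+11 m; r₂ = 10.46 AU = 1.56482e+12 m.
Transfer semi-major axis: a_t = (r₁ + r₂)/2 = (5.16569e+11 + 1.56482e+12)/2 = 1.04069e+12 m.
Circular speeds: v₁ = √(GM/r₁) = 27093.8 m/s, v₂ = √(GM/r₂) = 15566.9 m/s.
Transfer speeds (vis-viva v² = GM(2/r − 1/a_t)): v₁ᵗ = 33223.1 m/s, v₂ᵗ = 10967.4 m/s.
(a) ΔV₁ = |v₁ᵗ − v₁| ≈ 6129 m/s = 1.293 AU/year.
(b) ΔV₂ = |v₂ − v₂ᵗ| ≈ 4599 m/s = 0.9703 AU/year.
(c) ΔV_total = ΔV₁ + ΔV₂ ≈ 1.073e+04 m/s = 2.263 AU/year.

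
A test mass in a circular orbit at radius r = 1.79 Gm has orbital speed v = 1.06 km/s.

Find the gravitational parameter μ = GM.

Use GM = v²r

Convert to SI: r = 1.79 Gm = 1.79e+09 m; v = 1.06 km/s = 1060 m/s.
For a circular orbit v² = GM/r, so GM = v² · r.
GM = (1060)² · 1.79e+09 m³/s² ≈ 2.011e+15 m³/s² = 2.011 × 10^15 m³/s².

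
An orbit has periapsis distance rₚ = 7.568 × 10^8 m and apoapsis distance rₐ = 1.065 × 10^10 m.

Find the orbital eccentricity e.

e = (rₐ − rₚ) / (rₐ + rₚ).
e = (1.065e+10 − 7.568e+08) / (1.065e+10 + 7.568e+08) = 9.8932e+09 / 1.14068e+10 ≈ 0.8673.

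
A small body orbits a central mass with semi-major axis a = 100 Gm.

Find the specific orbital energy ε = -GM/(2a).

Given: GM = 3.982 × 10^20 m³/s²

Convert to SI: a = 100 Gm = 1e+11 m.
ε = −GM / (2a).
ε = −3.982e+20 / (2 · 1e+11) J/kg ≈ -1.991e+09 J/kg = -1.991 GJ/kg.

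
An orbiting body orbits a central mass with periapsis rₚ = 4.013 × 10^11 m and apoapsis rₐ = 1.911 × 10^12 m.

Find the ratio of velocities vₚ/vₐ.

Conservation of angular momentum gives rₚvₚ = rₐvₐ, so vₚ/vₐ = rₐ/rₚ.
vₚ/vₐ = 1.911e+12 / 4.013e+11 ≈ 4.762.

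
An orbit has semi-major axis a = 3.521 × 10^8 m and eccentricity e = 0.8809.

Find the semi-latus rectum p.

p = a (1 − e²).
p = 3.521e+08 · (1 − (0.8809)²) = 3.521e+08 · 0.224015 ≈ 7.888e+07 m = 7.888 × 10^7 m.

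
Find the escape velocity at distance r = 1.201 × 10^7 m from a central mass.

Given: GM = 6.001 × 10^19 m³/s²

Escape velocity comes from setting total energy to zero: ½v² − GM/r = 0 ⇒ v_esc = √(2GM / r).
v_esc = √(2 · 6.001e+19 / 1.201e+07) m/s ≈ 3.161e+06 m/s = 3161 km/s.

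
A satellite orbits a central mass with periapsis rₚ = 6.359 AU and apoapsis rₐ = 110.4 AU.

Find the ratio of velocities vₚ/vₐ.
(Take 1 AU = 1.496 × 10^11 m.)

Convert to SI: rₚ = 6.359 AU = 9.51306e+11 m; rₐ = 110.4 AU = 1.65158e+13 m.
Conservation of angular momentum gives rₚvₚ = rₐvₐ, so vₚ/vₐ = rₐ/rₚ.
vₚ/vₐ = 1.65158e+13 / 9.51306e+11 ≈ 17.36.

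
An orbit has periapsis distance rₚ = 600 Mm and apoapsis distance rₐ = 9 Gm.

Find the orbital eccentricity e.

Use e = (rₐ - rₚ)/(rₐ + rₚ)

Convert to SI: rₚ = 600 Mm = 6e+08 m; rₐ = 9 Gm = 9e+09 m.
e = (rₐ − rₚ) / (rₐ + rₚ).
e = (9e+09 − 6e+08) / (9e+09 + 6e+08) = 8.4e+09 / 9.6e+09 ≈ 0.875.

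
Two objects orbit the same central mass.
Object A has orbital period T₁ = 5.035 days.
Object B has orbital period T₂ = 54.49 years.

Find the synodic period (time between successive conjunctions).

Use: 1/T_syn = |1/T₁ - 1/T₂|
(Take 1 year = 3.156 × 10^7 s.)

Convert to SI: T₁ = 5.035 days = 435024 s; T₂ = 54.49 years = 1.7197e+09 s.
T_syn = |T₁ · T₂ / (T₁ − T₂)|.
T_syn = |435024 · 1.7197e+09 / (435024 − 1.7197e+09)| s ≈ 4.351e+05 s = 5.036 days.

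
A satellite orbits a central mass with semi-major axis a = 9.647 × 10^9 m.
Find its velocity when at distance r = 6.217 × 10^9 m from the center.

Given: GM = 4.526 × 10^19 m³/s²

Vis-viva: v = √(GM · (2/r − 1/a)).
2/r − 1/a = 2/6.217e+09 − 1/9.647e+09 = 2.18039e-10 m⁻¹.
v = √(4.526e+19 · 2.18039e-10) m/s ≈ 9.934e+04 m/s = 99.34 km/s.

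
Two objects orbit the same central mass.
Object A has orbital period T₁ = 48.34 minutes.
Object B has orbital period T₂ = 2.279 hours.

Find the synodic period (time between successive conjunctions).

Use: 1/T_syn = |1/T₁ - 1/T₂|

Convert to SI: T₁ = 48.34 minutes = 2900.4 s; T₂ = 2.279 hours = 8204.4 s.
T_syn = |T₁ · T₂ / (T₁ − T₂)|.
T_syn = |2900.4 · 8204.4 / (2900.4 − 8204.4)| s ≈ 4486 s = 1.246 hours.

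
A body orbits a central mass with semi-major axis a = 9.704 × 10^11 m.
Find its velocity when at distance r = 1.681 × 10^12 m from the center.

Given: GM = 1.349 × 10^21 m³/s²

Vis-viva: v = √(GM · (2/r − 1/a)).
2/r − 1/a = 2/1.681e+12 − 1/9.704e+11 = 1.59265e-13 m⁻¹.
v = √(1.349e+21 · 1.59265e-13) m/s ≈ 1.466e+04 m/s = 14.66 km/s.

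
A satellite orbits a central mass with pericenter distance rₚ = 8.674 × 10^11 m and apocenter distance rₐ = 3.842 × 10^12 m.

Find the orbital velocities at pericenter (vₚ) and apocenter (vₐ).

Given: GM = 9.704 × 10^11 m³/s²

Use the vis-viva equation v² = GM(2/r − 1/a) with a = (rₚ + rₐ)/2 = (8.674e+11 + 3.842e+12)/2 = 2.3547e+12 m.
vₚ = √(GM · (2/rₚ − 1/a)) = √(9.704e+11 · (2/8.674e+11 − 1/2.3547e+12)) m/s ≈ 1.351 m/s = 1.351 m/s.
vₐ = √(GM · (2/rₐ − 1/a)) = √(9.704e+11 · (2/3.842e+12 − 1/2.3547e+12)) m/s ≈ 0.305 m/s = 0.305 m/s.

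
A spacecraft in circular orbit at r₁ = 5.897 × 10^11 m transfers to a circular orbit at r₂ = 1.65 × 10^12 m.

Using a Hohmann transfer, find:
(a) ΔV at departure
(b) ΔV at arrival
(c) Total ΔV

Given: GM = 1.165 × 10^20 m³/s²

Transfer semi-major axis: a_t = (r₁ + r₂)/2 = (5.897e+11 + 1.65e+12)/2 = 1.11985e+12 m.
Circular speeds: v₁ = √(GM/r₁) = 14055.5 m/s, v₂ = √(GM/r₂) = 8402.74 m/s.
Transfer speeds (vis-viva v² = GM(2/r − 1/a_t)): v₁ᵗ = 17061.2 m/s, v₂ᵗ = 6097.57 m/s.
(a) ΔV₁ = |v₁ᵗ − v₁| ≈ 3006 m/s = 3.006 km/s.
(b) ΔV₂ = |v₂ − v₂ᵗ| ≈ 2305 m/s = 2.305 km/s.
(c) ΔV_total = ΔV₁ + ΔV₂ ≈ 5311 m/s = 5.311 km/s.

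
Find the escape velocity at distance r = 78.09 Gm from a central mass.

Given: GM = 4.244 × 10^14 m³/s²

Convert to SI: r = 78.09 Gm = 7.809e+10 m.
Escape velocity comes from setting total energy to zero: ½v² − GM/r = 0 ⇒ v_esc = √(2GM / r).
v_esc = √(2 · 4.244e+14 / 7.809e+10) m/s ≈ 104.3 m/s = 104.3 m/s.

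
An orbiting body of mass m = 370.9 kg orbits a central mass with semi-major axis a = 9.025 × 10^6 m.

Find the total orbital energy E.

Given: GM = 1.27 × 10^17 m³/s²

E = −GMm / (2a).
E = −1.27e+17 · 370.9 / (2 · 9.025e+06) J ≈ -2.61e+12 J = -2.61 TJ.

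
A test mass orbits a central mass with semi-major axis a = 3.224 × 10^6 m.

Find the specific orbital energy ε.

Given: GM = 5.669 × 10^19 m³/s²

ε = −GM / (2a).
ε = −5.669e+19 / (2 · 3.224e+06) J/kg ≈ -8.792e+12 J/kg = -8792 GJ/kg.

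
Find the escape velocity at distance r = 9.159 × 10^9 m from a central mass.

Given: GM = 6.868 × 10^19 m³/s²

Escape velocity comes from setting total energy to zero: ½v² − GM/r = 0 ⇒ v_esc = √(2GM / r).
v_esc = √(2 · 6.868e+19 / 9.159e+09) m/s ≈ 1.225e+05 m/s = 122.5 km/s.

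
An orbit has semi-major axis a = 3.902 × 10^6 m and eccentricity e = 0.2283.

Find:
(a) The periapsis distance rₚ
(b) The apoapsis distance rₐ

(a) rₚ = a(1 − e) = 3.902e+06 · (1 − 0.2283) = 3.902e+06 · 0.7717 ≈ 3.011e+06 m = 3.011 × 10^6 m.
(b) rₐ = a(1 + e) = 3.902e+06 · (1 + 0.2283) = 3.902e+06 · 1.2283 ≈ 4.793e+06 m = 4.793 × 10^6 m.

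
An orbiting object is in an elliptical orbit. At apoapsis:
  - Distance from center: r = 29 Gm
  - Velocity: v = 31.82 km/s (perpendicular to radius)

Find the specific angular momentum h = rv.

Convert to SI: r = 29 Gm = 2.9e+10 m; v = 31.82 km/s = 31820 m/s.
With v perpendicular to r, h = r · v.
h = 2.9e+10 · 31820 m²/s ≈ 9.228e+14 m²/s.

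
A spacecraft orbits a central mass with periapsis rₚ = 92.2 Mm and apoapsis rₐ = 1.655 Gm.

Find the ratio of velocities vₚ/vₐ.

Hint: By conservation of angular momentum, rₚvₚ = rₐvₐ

Convert to SI: rₚ = 92.2 Mm = 9.22e+07 m; rₐ = 1.655 Gm = 1.655e+09 m.
Conservation of angular momentum gives rₚvₚ = rₐvₐ, so vₚ/vₐ = rₐ/rₚ.
vₚ/vₐ = 1.655e+09 / 9.22e+07 ≈ 17.95.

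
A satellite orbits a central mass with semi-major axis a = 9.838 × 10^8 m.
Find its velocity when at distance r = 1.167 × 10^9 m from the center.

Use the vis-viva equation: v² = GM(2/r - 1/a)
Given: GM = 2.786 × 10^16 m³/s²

Vis-viva: v = √(GM · (2/r − 1/a)).
2/r − 1/a = 2/1.167e+09 − 1/9.838e+08 = 6.97329e-10 m⁻¹.
v = √(2.786e+16 · 6.97329e-10) m/s ≈ 4408 m/s = 4.408 km/s.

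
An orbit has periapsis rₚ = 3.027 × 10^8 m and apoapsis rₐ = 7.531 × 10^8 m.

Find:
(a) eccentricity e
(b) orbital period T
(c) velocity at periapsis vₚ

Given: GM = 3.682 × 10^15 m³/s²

(a) e = (rₐ − rₚ)/(rₐ + rₚ) = (7.531e+08 − 3.027e+08)/(7.531e+08 + 3.027e+08) ≈ 0.4266
(b) With a = (rₚ + rₐ)/2 = 5.279e+08 m, T = 2π √(a³/GM) = 2π √((5.279e+08)³/3.682e+15) s ≈ 1.256e+06 s
(c) With a = (rₚ + rₐ)/2 = 5.279e+08 m, vₚ = √(GM (2/rₚ − 1/a)) = √(3.682e+15 · (2/3.027e+08 − 1/5.279e+08)) m/s ≈ 4166 m/s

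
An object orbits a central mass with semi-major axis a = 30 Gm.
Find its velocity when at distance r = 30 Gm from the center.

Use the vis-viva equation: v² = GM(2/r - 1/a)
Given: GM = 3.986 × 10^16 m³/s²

Convert to SI: a = 30 Gm = 3e+10 m; r = 30 Gm = 3e+10 m.
Vis-viva: v = √(GM · (2/r − 1/a)).
2/r − 1/a = 2/3e+10 − 1/3e+10 = 3.33333e-11 m⁻¹.
v = √(3.986e+16 · 3.33333e-11) m/s ≈ 1153 m/s = 1.153 km/s.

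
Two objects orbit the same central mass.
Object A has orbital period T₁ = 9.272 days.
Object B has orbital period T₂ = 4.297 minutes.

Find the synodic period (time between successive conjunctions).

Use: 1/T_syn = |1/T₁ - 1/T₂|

Convert to SI: T₁ = 9.272 days = 801101 s; T₂ = 4.297 minutes = 257.82 s.
T_syn = |T₁ · T₂ / (T₁ − T₂)|.
T_syn = |801101 · 257.82 / (801101 − 257.82)| s ≈ 257.9 s = 4.298 minutes.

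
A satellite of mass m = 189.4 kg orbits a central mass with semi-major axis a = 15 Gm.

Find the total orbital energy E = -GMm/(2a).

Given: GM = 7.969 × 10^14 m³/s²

Convert to SI: a = 15 Gm = 1.5e+10 m.
E = −GMm / (2a).
E = −7.969e+14 · 189.4 / (2 · 1.5e+10) J ≈ -5.031e+06 J = -5.031 MJ.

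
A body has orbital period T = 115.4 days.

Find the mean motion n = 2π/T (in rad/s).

Convert to SI: T = 115.4 days = 9.97056e+06 s.
n = 2π / T.
n = 2π / 9.97056e+06 s ≈ 6.302e-07 rad/s.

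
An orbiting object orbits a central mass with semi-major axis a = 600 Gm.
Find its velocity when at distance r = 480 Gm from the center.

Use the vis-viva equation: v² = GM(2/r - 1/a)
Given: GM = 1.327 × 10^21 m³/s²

Convert to SI: a = 600 Gm = 6e+11 m; r = 480 Gm = 4.8e+11 m.
Vis-viva: v = √(GM · (2/r − 1/a)).
2/r − 1/a = 2/4.8e+11 − 1/6e+11 = 2.5e-12 m⁻¹.
v = √(1.327e+21 · 2.5e-12) m/s ≈ 5.76e+04 m/s = 57.6 km/s.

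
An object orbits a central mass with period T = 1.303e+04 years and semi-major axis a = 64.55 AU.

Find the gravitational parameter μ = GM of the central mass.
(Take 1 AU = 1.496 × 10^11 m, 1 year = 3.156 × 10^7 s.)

Convert to SI: T = 1.303e+04 years = 4.11227e+11 s; a = 64.55 AU = 9.65668e+12 m.
GM = 4π² · a³ / T².
GM = 4π² · (9.65668e+12)³ / (4.11227e+11)² m³/s² ≈ 2.102e+17 m³/s² = 2.102 × 10^17 m³/s².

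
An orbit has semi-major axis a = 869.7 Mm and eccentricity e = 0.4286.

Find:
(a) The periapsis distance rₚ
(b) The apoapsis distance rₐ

Convert to SI: a = 869.7 Mm = 8.697e+08 m.
(a) rₚ = a(1 − e) = 8.697e+08 · (1 − 0.4286) = 8.697e+08 · 0.5714 ≈ 4.969e+08 m = 496.9 Mm.
(b) rₐ = a(1 + e) = 8.697e+08 · (1 + 0.4286) = 8.697e+08 · 1.4286 ≈ 1.242e+09 m = 1.242 Gm.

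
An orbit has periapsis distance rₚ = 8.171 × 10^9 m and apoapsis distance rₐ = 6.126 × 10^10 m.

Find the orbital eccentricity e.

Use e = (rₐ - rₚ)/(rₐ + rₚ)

e = (rₐ − rₚ) / (rₐ + rₚ).
e = (6.126e+10 − 8.171e+09) / (6.126e+10 + 8.171e+09) = 5.3089e+10 / 6.9431e+10 ≈ 0.7646.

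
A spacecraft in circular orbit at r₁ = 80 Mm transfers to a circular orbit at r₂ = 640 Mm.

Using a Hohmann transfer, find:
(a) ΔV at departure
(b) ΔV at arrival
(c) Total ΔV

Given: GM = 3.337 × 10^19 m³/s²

Convert to SI: r₁ = 80 Mm = 8e+07 m; r₂ = 640 Mm = 6.4e+08 m.
Transfer semi-major axis: a_t = (r₁ + r₂)/2 = (8e+07 + 6.4e+08)/2 = 3.6e+08 m.
Circular speeds: v₁ = √(GM/r₁) = 645852 m/s, v₂ = √(GM/r₂) = 228343 m/s.
Transfer speeds (vis-viva v² = GM(2/r − 1/a_t)): v₁ᵗ = 861136 m/s, v₂ᵗ = 107642 m/s.
(a) ΔV₁ = |v₁ᵗ − v₁| ≈ 2.153e+05 m/s = 215.3 km/s.
(b) ΔV₂ = |v₂ − v₂ᵗ| ≈ 1.207e+05 m/s = 120.7 km/s.
(c) ΔV_total = ΔV₁ + ΔV₂ ≈ 3.36e+05 m/s = 336 km/s.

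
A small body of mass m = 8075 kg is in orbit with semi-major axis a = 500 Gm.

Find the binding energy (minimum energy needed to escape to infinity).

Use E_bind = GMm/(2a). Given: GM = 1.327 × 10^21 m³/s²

Convert to SI: a = 500 Gm = 5e+11 m.
Total orbital energy is E = −GMm/(2a); binding energy is E_bind = −E = GMm/(2a).
E_bind = 1.327e+21 · 8075 / (2 · 5e+11) J ≈ 1.072e+13 J = 10.72 TJ.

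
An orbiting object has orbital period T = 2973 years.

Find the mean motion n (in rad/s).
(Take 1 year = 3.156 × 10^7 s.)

Convert to SI: T = 2973 years = 9.38279e+10 s.
n = 2π / T.
n = 2π / 9.38279e+10 s ≈ 6.697e-11 rad/s.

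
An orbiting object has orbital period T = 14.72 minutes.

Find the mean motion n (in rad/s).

Convert to SI: T = 14.72 minutes = 883.2 s.
n = 2π / T.
n = 2π / 883.2 s ≈ 0.007114 rad/s.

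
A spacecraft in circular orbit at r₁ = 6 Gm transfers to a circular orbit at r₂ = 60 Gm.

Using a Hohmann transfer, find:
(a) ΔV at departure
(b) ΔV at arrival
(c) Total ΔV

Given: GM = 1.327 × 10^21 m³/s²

Convert to SI: r₁ = 6 Gm = 6e+09 m; r₂ = 60 Gm = 6e+10 m.
Transfer semi-major axis: a_t = (r₁ + r₂)/2 = (6e+09 + 6e+10)/2 = 3.3e+10 m.
Circular speeds: v₁ = √(GM/r₁) = 470284 m/s, v₂ = √(GM/r₂) = 148717 m/s.
Transfer speeds (vis-viva v² = GM(2/r − 1/a_t)): v₁ᵗ = 634130 m/s, v₂ᵗ = 63413 m/s.
(a) ΔV₁ = |v₁ᵗ − v₁| ≈ 1.638e+05 m/s = 163.8 km/s.
(b) ΔV₂ = |v₂ − v₂ᵗ| ≈ 8.53e+04 m/s = 85.3 km/s.
(c) ΔV_total = ΔV₁ + ΔV₂ ≈ 2.492e+05 m/s = 249.2 km/s.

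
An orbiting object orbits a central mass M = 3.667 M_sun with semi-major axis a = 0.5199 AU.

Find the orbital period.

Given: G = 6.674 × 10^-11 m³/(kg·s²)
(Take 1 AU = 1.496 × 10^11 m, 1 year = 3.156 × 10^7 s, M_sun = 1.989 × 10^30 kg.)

Convert to SI: a = 0.5199 AU = 7.7777e+10 m; M = 3.667 M_sun = 7.29366e+30 kg.
GM = G · M = 6.674e-11 · 7.29366e+30 = 4.86779e+20 m³/s².
Kepler's third law: T = 2π √(a³ / GM).
Substituting a = 7.7777e+10 m and GM = 4.86779e+20 m³/s²:
T = 2π √((7.7777e+10)³ / 4.86779e+20) s
T ≈ 6.177e+06 s = 0.1957 years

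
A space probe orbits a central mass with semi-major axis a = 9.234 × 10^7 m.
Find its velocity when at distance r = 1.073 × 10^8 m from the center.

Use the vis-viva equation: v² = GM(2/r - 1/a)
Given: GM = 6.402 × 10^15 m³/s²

Vis-viva: v = √(GM · (2/r − 1/a)).
2/r − 1/a = 2/1.073e+08 − 1/9.234e+07 = 7.80979e-09 m⁻¹.
v = √(6.402e+15 · 7.80979e-09) m/s ≈ 7071 m/s = 7.071 km/s.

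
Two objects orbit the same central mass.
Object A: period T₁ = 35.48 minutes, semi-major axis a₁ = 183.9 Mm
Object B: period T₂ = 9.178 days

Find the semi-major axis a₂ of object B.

Convert to SI: T₁ = 35.48 minutes = 2128.8 s; a₁ = 183.9 Mm = 1.839e+08 m; T₂ = 9.178 days = 792979 s.
Kepler's third law: (T₁/T₂)² = (a₁/a₂)³ ⇒ a₂ = a₁ · (T₂/T₁)^(2/3).
T₂/T₁ = 792979 / 2128.8 = 372.501.
a₂ = 1.839e+08 · (372.501)^(2/3) m ≈ 9.521e+09 m = 9.521 Gm.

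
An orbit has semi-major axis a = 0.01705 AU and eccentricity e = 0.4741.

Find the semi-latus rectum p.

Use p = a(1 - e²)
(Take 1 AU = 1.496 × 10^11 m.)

Convert to SI: a = 0.01705 AU = 2.55068e+09 m.
p = a (1 − e²).
p = 2.55068e+09 · (1 − (0.4741)²) = 2.55068e+09 · 0.775229 ≈ 1.977e+09 m = 0.01322 AU.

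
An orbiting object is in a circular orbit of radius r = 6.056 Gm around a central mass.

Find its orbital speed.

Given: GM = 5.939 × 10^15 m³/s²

Convert to SI: r = 6.056 Gm = 6.056e+09 m.
For a circular orbit, gravity supplies the centripetal force, so v = √(GM / r).
v = √(5.939e+15 / 6.056e+09) m/s ≈ 990.3 m/s = 990.3 m/s.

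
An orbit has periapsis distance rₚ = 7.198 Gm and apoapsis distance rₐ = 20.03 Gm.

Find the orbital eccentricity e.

Convert to SI: rₚ = 7.198 Gm = 7.198e+09 m; rₐ = 20.03 Gm = 2.003e+10 m.
e = (rₐ − rₚ) / (rₐ + rₚ).
e = (2.003e+10 − 7.198e+09) / (2.003e+10 + 7.198e+09) = 1.2832e+10 / 2.7228e+10 ≈ 0.4713.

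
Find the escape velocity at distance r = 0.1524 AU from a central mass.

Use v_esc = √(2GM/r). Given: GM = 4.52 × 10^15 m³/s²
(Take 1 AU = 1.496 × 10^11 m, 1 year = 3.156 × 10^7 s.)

Convert to SI: r = 0.1524 AU = 2.2799e+10 m.
Escape velocity comes from setting total energy to zero: ½v² − GM/r = 0 ⇒ v_esc = √(2GM / r).
v_esc = √(2 · 4.52e+15 / 2.2799e+10) m/s ≈ 629.7 m/s = 0.1328 AU/year.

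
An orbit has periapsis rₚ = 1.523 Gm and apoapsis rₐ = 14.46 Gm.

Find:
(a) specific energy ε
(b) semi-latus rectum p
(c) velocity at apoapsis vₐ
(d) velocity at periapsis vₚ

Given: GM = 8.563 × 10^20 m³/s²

Convert to SI: rₚ = 1.523 Gm = 1.523e+09 m; rₐ = 14.46 Gm = 1.446e+10 m.
(a) With a = (rₚ + rₐ)/2 = 7.9915e+09 m, ε = −GM/(2a) = −8.563e+20/(2 · 7.9915e+09) J/kg ≈ -5.358e+10 J/kg
(b) From a = (rₚ + rₐ)/2 = 7.9915e+09 m and e = (rₐ − rₚ)/(rₐ + rₚ) = 0.809423, p = a(1 − e²) = 7.9915e+09 · (1 − (0.809423)²) ≈ 2.756e+09 m
(c) With a = (rₚ + rₐ)/2 = 7.9915e+09 m, vₐ = √(GM (2/rₐ − 1/a)) = √(8.563e+20 · (2/1.446e+10 − 1/7.9915e+09)) m/s ≈ 1.062e+05 m/s
(d) With a = (rₚ + rₐ)/2 = 7.9915e+09 m, vₚ = √(GM (2/rₚ − 1/a)) = √(8.563e+20 · (2/1.523e+09 − 1/7.9915e+09)) m/s ≈ 1.009e+06 m/s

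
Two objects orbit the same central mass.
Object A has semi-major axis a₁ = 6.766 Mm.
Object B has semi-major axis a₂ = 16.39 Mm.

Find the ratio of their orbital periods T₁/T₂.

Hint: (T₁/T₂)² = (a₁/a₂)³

Convert to SI: a₁ = 6.766 Mm = 6.766e+06 m; a₂ = 16.39 Mm = 1.639e+07 m.
From Kepler's third law, (T₁/T₂)² = (a₁/a₂)³, so T₁/T₂ = (a₁/a₂)^(3/2).
a₁/a₂ = 6.766e+06 / 1.639e+07 = 0.412813.
T₁/T₂ = (0.412813)^(3/2) ≈ 0.2652.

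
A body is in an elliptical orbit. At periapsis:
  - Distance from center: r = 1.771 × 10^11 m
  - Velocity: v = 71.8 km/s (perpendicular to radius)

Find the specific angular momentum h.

Convert to SI: v = 71.8 km/s = 71800 m/s.
With v perpendicular to r, h = r · v.
h = 1.771e+11 · 71800 m²/s ≈ 1.272e+16 m²/s.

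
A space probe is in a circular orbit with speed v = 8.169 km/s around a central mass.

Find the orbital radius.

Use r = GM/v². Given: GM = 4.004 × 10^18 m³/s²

Convert to SI: v = 8.169 km/s = 8169 m/s.
For a circular orbit, v² = GM / r, so r = GM / v².
r = 4.004e+18 / (8169)² m ≈ 6e+10 m = 60 Gm.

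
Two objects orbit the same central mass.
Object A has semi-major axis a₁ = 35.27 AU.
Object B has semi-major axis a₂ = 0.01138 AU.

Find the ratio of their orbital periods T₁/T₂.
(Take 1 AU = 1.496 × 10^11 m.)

Convert to SI: a₁ = 35.27 AU = 5.27639e+12 m; a₂ = 0.01138 AU = 1.70245e+09 m.
From Kepler's third law, (T₁/T₂)² = (a₁/a₂)³, so T₁/T₂ = (a₁/a₂)^(3/2).
a₁/a₂ = 5.27639e+12 / 1.70245e+09 = 3099.3.
T₁/T₂ = (3099.3)^(3/2) ≈ 1.725e+05.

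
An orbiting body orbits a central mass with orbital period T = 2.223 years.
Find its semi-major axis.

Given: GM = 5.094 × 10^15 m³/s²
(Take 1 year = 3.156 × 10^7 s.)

Convert to SI: T = 2.223 years = 7.01579e+07 s.
Invert Kepler's third law: a = (GM · T² / (4π²))^(1/3).
Substituting T = 7.01579e+07 s and GM = 5.094e+15 m³/s²:
a = (5.094e+15 · (7.01579e+07)² / (4π²))^(1/3) m
a ≈ 8.596e+09 m = 8.596 Gm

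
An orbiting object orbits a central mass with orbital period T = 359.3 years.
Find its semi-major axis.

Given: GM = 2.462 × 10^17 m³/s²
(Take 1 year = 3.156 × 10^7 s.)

Convert to SI: T = 359.3 years = 1.13395e+10 s.
Invert Kepler's third law: a = (GM · T² / (4π²))^(1/3).
Substituting T = 1.13395e+10 s and GM = 2.462e+17 m³/s²:
a = (2.462e+17 · (1.13395e+10)² / (4π²))^(1/3) m
a ≈ 9.29e+11 m = 929 Gm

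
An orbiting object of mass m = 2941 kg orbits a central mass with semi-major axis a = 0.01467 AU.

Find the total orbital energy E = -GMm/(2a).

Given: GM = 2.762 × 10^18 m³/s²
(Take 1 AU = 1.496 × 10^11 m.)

Convert to SI: a = 0.01467 AU = 2.19463e+09 m.
E = −GMm / (2a).
E = −2.762e+18 · 2941 / (2 · 2.19463e+09) J ≈ -1.851e+12 J = -1.851 TJ.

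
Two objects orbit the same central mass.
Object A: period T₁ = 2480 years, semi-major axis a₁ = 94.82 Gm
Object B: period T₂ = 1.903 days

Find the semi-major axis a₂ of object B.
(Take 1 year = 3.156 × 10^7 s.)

Convert to SI: T₁ = 2480 years = 7.82688e+10 s; a₁ = 94.82 Gm = 9.482e+10 m; T₂ = 1.903 days = 164419 s.
Kepler's third law: (T₁/T₂)² = (a₁/a₂)³ ⇒ a₂ = a₁ · (T₂/T₁)^(2/3).
T₂/T₁ = 164419 / 7.82688e+10 = 2.1007e-06.
a₂ = 9.482e+10 · (2.1007e-06)^(2/3) m ≈ 1.555e+07 m = 15.55 Mm.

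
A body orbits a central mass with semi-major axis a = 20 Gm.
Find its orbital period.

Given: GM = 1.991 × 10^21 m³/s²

Convert to SI: a = 20 Gm = 2e+10 m.
Kepler's third law: T = 2π √(a³ / GM).
Substituting a = 2e+10 m and GM = 1.991e+21 m³/s²:
T = 2π √((2e+10)³ / 1.991e+21) s
T ≈ 3.983e+05 s = 4.61 days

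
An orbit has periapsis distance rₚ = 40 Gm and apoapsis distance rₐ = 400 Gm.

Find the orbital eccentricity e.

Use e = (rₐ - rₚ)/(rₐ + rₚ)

Convert to SI: rₚ = 40 Gm = 4e+10 m; rₐ = 400 Gm = 4e+11 m.
e = (rₐ − rₚ) / (rₐ + rₚ).
e = (4e+11 − 4e+10) / (4e+11 + 4e+10) = 3.6e+11 / 4.4e+11 ≈ 0.8182.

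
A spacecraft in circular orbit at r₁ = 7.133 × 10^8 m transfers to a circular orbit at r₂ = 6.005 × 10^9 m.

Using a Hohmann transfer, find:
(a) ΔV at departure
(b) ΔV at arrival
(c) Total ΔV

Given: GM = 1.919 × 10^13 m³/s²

Transfer semi-major axis: a_t = (r₁ + r₂)/2 = (7.133e+08 + 6.005e+09)/2 = 3.35915e+09 m.
Circular speeds: v₁ = √(GM/r₁) = 164.022 m/s, v₂ = √(GM/r₂) = 56.5303 m/s.
Transfer speeds (vis-viva v² = GM(2/r − 1/a_t)): v₁ᵗ = 219.302 m/s, v₂ᵗ = 26.0497 m/s.
(a) ΔV₁ = |v₁ᵗ − v₁| ≈ 55.28 m/s = 55.28 m/s.
(b) ΔV₂ = |v₂ − v₂ᵗ| ≈ 30.48 m/s = 30.48 m/s.
(c) ΔV_total = ΔV₁ + ΔV₂ ≈ 85.76 m/s = 85.76 m/s.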